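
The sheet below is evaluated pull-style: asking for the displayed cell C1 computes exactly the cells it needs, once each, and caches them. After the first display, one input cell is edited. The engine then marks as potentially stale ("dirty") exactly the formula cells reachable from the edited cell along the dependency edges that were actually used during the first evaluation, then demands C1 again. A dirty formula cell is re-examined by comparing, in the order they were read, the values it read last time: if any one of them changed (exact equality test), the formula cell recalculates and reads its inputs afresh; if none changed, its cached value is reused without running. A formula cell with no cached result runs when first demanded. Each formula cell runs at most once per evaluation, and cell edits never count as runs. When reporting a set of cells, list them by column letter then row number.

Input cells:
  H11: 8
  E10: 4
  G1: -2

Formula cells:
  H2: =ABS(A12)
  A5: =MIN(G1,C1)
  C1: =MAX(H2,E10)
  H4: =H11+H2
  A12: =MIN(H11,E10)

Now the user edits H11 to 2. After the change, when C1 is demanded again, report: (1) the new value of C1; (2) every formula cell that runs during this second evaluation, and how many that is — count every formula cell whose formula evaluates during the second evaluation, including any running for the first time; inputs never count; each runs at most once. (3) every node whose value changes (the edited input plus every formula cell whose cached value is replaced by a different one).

Demanding C1 again yields 4.
3 formula cells run: A12, C1, H2.
The nodes whose values change: A12, H2, H11.

First demand of the output computes:
  A12 = MIN(8, 4) = 4
  H2 = ABS(4) = 4
  C1 = MAX(4, 4) = 4

After the edit, cleaning proceeds:
  A12: a read changed (H11 8->2) — executes, giving 2.
  H2: a read changed (A12 4->2) — executes, giving 2.
  C1: a read changed (H2 4->2) — executes, giving 4 — identical to its old value.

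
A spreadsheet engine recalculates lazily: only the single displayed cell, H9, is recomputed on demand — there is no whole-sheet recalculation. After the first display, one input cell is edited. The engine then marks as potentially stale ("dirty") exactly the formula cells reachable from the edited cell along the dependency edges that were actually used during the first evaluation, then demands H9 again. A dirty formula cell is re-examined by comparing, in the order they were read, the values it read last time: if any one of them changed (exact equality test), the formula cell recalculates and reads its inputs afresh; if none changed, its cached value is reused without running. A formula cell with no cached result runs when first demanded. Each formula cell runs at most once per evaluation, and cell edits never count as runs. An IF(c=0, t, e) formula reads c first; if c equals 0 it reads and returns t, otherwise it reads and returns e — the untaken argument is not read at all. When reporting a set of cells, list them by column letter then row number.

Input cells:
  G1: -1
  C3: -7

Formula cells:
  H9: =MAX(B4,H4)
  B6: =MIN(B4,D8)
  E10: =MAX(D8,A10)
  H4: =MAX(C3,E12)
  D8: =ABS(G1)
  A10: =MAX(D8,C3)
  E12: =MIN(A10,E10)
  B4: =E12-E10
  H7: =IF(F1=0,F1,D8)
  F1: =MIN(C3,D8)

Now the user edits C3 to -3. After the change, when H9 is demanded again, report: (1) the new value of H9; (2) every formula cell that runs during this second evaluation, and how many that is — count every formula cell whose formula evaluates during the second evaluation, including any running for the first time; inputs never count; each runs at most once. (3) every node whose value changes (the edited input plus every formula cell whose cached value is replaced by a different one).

New value of H9: 1.
Formula cells that run: A10, H4 — 2 in total.
Values that change: C3.
Key observation: the cutoff stops propagation at E10 — its inputs' values are unchanged, so it reuses its cache.

First evaluation (everything demanded from the output):
  D8 = ABS(-1) = 1
  A10 = MAX(1, -7) = 1
  E10 = MAX(1, 1) = 1
  E12 = MIN(1, 1) = 1
  B4 = 1 - 1 = 0
  H4 = MAX(-7, 1) = 1
  H9 = MAX(0, 1) = 1

Propagation after the edit:
  A10: runs — C3 -7->-3; result 1 (same value as before).
  E10: checked — values it read are unchanged (D8 unchanged, A10 unchanged); reused cached 1 without running.
  E12: checked — values it read are unchanged (A10 unchanged, E10 unchanged); reused cached 1 without running.
  B4: checked — values it read are unchanged (E12 unchanged, E10 unchanged); reused cached 0 without running.
  H4: runs — C3 -7->-3; result 1 (same value as before).
  H9: checked — values it read are unchanged (B4 unchanged, H4 unchanged); reused cached 1 without running.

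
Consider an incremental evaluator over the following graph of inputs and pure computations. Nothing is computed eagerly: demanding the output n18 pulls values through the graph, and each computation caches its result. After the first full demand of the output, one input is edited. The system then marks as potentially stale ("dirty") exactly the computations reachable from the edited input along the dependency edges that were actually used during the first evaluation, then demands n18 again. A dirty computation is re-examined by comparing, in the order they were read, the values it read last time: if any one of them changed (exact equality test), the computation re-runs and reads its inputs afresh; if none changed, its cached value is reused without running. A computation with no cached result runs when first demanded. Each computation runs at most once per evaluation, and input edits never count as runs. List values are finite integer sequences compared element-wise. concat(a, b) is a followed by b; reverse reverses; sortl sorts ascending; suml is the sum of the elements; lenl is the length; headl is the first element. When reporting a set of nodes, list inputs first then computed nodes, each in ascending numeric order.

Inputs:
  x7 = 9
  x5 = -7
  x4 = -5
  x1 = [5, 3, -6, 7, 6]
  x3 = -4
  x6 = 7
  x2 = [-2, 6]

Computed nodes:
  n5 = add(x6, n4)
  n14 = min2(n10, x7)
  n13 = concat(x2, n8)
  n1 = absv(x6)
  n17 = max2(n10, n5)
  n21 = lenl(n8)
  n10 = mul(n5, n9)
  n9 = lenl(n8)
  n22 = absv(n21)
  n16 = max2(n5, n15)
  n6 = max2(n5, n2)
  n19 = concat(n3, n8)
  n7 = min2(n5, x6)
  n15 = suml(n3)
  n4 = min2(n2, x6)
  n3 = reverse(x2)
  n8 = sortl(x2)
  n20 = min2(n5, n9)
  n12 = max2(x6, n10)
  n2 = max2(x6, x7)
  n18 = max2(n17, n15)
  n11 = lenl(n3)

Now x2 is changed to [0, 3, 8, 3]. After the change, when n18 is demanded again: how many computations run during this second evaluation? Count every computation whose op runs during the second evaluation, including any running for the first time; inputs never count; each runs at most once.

Run set: n3, n8, n9, n10, n15, n17, n18 (7 run).

Initial pass — values computed on the first demand:
  n2 = max2(7, 9) = 9
  n3 = reverse([-2, 6]) = [6, -2]
  n4 = min2(9, 7) = 7
  n5 = add(7, 7) = 14
  n8 = sortl([-2, 6]) = [-2, 6]
  n9 = lenl([-2, 6]) = 2
  n10 = mul(14, 2) = 28
  n15 = suml([6, -2]) = 4
  n17 = max2(28, 14) = 28
  n18 = max2(28, 4) = 28

Second demand — change propagation:
  n3: re-runs because x2 [-2, 6]->[0, 3, 8, 3]; new result [3, 8, 3, 0].
  n8: re-runs because x2 [-2, 6]->[0, 3, 8, 3]; new result [0, 3, 3, 8].
  n9: re-runs because n8 [-2, 6]->[0, 3, 3, 8]; new result 4.
  n10: re-runs because n9 2->4; new result 56.
  n15: re-runs because n3 [6, -2]->[3, 8, 3, 0]; new result 14.
  n17: re-runs because n10 28->56; new result 56.
  n18: re-runs because n17 28->56; n15 4->14; new result 56.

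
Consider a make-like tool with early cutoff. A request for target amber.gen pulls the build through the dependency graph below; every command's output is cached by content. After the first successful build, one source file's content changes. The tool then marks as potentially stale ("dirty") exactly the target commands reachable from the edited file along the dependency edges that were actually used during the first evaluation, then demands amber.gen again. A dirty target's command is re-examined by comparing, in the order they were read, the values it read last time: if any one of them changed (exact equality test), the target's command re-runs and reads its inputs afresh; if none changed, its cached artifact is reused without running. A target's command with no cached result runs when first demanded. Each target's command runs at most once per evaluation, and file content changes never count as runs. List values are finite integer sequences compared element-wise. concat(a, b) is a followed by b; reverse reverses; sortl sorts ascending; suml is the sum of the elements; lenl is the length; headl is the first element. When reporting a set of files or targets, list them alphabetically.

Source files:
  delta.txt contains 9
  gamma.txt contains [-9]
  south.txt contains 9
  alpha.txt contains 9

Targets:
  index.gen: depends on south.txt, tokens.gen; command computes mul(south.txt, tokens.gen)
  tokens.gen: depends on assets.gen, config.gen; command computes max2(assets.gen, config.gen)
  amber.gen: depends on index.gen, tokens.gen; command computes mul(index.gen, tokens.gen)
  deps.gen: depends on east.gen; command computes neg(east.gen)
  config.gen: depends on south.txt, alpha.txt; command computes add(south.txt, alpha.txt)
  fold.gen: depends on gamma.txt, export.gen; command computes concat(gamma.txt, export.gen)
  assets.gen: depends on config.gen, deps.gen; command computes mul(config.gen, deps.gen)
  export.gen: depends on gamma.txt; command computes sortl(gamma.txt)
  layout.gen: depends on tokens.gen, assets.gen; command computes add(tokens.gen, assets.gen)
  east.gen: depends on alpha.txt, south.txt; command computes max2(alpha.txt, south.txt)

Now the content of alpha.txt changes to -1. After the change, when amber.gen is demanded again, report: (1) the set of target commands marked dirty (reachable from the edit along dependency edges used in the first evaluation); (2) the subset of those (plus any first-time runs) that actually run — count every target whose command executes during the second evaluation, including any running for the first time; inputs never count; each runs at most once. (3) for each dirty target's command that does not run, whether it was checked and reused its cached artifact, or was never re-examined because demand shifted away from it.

First demand of the output computes:
  config.gen = add(9, 9) = 18
  east.gen = max2(9, 9) = 9
  deps.gen = neg(9) = -9
  assets.gen = mul(18, -9) = -162
  tokens.gen = max2(-162, 18) = 18
  index.gen = mul(9, 18) = 162
  amber.gen = mul(162, 18) = 2916

After the edit, cleaning proceeds:
  config.gen: a read changed (alpha.txt 9->-1) — executes, giving 8.
  east.gen: a read changed (alpha.txt 9->-1) — executes, giving 9 — identical to its old value.
  deps.gen: dirty, but its reads are unchanged (east.gen unchanged); cached -9 stands.
  assets.gen: a read changed (config.gen 18->8) — executes, giving -72.
  tokens.gen: a read changed (assets.gen -162->-72; config.gen 18->8) — executes, giving 8.
  index.gen: a read changed (tokens.gen 18->8) — executes, giving 72.
  amber.gen: a read changed (index.gen 162->72; tokens.gen 18->8) — executes, giving 576.

Note where the cutoff bites: deps.gen is checked, finds nothing changed, and keeps its cache.

The edit dirties: amber.gen, assets.gen, config.gen, deps.gen, east.gen, index.gen, tokens.gen.
6 target commands run: amber.gen, assets.gen, config.gen, east.gen, index.gen, tokens.gen.
Cache hits after checking: deps.gen.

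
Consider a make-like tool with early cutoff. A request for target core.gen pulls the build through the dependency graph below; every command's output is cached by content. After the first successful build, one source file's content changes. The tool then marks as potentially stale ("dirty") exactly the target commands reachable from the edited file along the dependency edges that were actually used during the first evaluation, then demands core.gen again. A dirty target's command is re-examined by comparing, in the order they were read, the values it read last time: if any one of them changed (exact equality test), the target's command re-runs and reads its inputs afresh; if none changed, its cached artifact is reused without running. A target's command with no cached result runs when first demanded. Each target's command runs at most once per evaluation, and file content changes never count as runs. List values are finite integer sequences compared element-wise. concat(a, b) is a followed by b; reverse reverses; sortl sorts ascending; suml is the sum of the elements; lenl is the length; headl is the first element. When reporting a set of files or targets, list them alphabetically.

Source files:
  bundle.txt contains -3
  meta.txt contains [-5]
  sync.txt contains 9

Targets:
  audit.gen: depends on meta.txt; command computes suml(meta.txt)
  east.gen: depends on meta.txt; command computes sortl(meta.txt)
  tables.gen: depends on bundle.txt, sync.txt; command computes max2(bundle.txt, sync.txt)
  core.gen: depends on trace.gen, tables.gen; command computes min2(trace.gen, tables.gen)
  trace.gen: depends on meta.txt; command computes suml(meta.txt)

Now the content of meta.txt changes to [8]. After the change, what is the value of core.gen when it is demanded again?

Demanding core.gen again yields 8.

First demand of the output computes:
  tables.gen = max2(-3, 9) = 9
  trace.gen = suml([-5]) = -5
  core.gen = min2(-5, 9) = -5

After the edit, cleaning proceeds:
  trace.gen: a read changed (meta.txt [-5]->[8]) — executes, giving 8.
  core.gen: a read changed (trace.gen -5->8) — executes, giving 8.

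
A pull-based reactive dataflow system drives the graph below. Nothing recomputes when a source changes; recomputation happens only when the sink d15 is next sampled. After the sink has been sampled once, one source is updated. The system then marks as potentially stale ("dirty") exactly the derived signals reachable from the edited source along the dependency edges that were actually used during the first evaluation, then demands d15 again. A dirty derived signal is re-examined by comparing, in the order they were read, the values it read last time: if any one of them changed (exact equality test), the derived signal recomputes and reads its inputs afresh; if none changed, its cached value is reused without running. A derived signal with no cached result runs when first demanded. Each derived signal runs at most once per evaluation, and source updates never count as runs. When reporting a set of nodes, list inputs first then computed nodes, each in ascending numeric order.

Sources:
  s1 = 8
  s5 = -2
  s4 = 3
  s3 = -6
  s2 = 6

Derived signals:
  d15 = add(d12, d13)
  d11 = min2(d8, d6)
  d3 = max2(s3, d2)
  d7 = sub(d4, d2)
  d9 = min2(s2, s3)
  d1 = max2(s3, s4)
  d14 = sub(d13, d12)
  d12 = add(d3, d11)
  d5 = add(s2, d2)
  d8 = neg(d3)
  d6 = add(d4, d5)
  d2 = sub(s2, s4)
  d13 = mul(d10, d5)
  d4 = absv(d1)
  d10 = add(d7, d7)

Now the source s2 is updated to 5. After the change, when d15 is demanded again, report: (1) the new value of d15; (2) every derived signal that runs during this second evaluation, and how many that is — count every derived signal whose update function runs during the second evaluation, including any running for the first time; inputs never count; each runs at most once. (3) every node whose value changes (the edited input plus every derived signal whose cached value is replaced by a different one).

First evaluation (everything demanded from the output):
  d1 = max2(-6, 3) = 3
  d2 = sub(6, 3) = 3
  d3 = max2(-6, 3) = 3
  d4 = absv(3) = 3
  d5 = add(6, 3) = 9
  d6 = add(3, 9) = 12
  d7 = sub(3, 3) = 0
  d8 = neg(3) = -3
  d10 = add(0, 0) = 0
  d11 = min2(-3, 12) = -3
  d12 = add(3, -3) = 0
  d13 = mul(0, 9) = 0
  d15 = add(0, 0) = 0

Propagation after the edit:
  d2: runs — s2 6->5; result 2.
  d3: runs — d2 3->2; result 2.
  d5: runs — s2 6->5; d2 3->2; result 7.
  d6: runs — d5 9->7; result 10.
  d7: runs — d2 3->2; result 1.
  d8: runs — d3 3->2; result -2.
  d10: runs — d7 0->1; d7 0->1; result 2.
  d11: runs — d8 -3->-2; d6 12->10; result -2.
  d12: runs — d3 3->2; d11 -3->-2; result 0 (same value as before).
  d13: runs — d10 0->2; d5 9->7; result 14.
  d15: runs — d13 0->14; result 14.

New value of d15: 14.
Derived signals that run: d2, d3, d5, d6, d7, d8, d10, d11, d12, d13, d15 — 11 in total.
Values that change: s2, d2, d3, d5, d6, d7, d8, d10, d11, d13, d15.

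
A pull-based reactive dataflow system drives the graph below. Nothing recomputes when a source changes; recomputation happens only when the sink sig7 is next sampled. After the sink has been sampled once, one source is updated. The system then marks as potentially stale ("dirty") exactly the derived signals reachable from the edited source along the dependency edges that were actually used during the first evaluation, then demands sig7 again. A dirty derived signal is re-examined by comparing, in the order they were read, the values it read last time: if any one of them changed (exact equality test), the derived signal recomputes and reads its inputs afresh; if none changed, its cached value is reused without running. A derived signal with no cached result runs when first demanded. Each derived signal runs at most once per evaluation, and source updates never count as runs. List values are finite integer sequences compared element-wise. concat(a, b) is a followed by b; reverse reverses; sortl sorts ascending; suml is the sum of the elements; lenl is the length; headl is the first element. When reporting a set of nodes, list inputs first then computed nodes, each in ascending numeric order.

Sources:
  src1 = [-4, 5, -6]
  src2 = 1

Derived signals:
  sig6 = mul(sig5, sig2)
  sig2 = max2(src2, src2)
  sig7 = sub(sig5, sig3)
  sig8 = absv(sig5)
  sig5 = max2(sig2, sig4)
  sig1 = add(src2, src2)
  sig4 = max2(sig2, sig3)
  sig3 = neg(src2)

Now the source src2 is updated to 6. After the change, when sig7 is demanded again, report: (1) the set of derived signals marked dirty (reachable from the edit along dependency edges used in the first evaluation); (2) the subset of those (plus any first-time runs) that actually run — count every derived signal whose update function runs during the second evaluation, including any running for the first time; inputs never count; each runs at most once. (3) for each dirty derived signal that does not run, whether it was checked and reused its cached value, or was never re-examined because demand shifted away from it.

Marked dirty: sig2, sig3, sig4, sig5, sig7.
Derived signals that run: sig2, sig3, sig4, sig5, sig7 — 5 in total.
Every dirty derived signal ran.

First evaluation (everything demanded from the output):
  sig2 = max2(1, 1) = 1
  sig3 = neg(1) = -1
  sig4 = max2(1, -1) = 1
  sig5 = max2(1, 1) = 1
  sig7 = sub(1, -1) = 2

Propagation after the edit:
  sig2: runs — src2 1->6; src2 1->6; result 6.
  sig3: runs — src2 1->6; result -6.
  sig4: runs — sig2 1->6; sig3 -1->-6; result 6.
  sig5: runs — sig2 1->6; sig4 1->6; result 6.
  sig7: runs — sig5 1->6; sig3 -1->-6; result 12.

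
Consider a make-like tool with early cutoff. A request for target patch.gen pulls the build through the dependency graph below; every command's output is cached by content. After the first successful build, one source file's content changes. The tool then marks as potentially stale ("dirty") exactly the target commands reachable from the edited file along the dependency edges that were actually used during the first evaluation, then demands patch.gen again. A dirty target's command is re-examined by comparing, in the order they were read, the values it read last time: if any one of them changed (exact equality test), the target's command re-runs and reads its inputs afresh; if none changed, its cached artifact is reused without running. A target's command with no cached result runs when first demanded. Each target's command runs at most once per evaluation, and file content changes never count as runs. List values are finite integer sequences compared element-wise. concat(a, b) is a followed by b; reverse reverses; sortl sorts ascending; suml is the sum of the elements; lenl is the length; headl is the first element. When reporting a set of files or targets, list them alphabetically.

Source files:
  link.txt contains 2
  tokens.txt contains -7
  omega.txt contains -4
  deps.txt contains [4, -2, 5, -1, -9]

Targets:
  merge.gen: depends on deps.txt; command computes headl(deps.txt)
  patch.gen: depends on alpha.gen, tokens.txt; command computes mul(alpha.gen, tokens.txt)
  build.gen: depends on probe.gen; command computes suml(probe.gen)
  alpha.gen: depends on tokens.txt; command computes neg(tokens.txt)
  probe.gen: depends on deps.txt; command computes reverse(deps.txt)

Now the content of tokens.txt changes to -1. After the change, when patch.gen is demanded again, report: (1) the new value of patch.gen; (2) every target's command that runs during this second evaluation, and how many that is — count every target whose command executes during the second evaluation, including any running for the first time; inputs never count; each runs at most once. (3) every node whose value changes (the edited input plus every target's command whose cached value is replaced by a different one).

Demanding patch.gen again yields -1.
2 target commands run: alpha.gen, patch.gen.
The nodes whose values change: alpha.gen, patch.gen, tokens.txt.

First demand of the output computes:
  alpha.gen = neg(-7) = 7
  patch.gen = mul(7, -7) = -49

After the edit, cleaning proceeds:
  alpha.gen: a read changed (tokens.txt -7->-1) — executes, giving 1.
  patch.gen: a read changed (alpha.gen 7->1; tokens.txt -7->-1) — executes, giving -1.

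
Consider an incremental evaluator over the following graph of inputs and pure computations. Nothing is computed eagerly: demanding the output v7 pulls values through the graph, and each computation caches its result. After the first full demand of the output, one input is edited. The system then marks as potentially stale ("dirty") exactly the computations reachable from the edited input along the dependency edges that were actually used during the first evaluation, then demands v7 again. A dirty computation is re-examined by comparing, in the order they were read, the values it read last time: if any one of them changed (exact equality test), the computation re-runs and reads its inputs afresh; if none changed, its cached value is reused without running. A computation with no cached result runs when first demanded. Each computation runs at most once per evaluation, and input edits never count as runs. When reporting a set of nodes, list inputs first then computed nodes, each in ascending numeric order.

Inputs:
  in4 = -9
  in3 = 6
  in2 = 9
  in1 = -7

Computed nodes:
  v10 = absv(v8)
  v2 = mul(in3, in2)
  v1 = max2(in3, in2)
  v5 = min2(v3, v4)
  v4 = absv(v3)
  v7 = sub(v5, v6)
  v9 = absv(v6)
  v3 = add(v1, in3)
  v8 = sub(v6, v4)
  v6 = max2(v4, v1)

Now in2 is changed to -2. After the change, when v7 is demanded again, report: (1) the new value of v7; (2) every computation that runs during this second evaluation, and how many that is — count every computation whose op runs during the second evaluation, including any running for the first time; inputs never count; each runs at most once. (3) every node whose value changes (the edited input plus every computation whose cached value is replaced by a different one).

Initial pass — values computed on the first demand:
  v1 = max2(6, 9) = 9
  v3 = add(9, 6) = 15
  v4 = absv(15) = 15
  v5 = min2(15, 15) = 15
  v6 = max2(15, 9) = 15
  v7 = sub(15, 15) = 0

Second demand — change propagation:
  v1: re-runs because in2 9->-2; new result 6.
  v3: re-runs because v1 9->6; new result 12.
  v4: re-runs because v3 15->12; new result 12.
  v5: re-runs because v3 15->12; v4 15->12; new result 12.
  v6: re-runs because v4 15->12; v1 9->6; new result 12.
  v7: re-runs because v5 15->12; v6 15->12; new result 0 (unchanged).

v7 now evaluates to 0.
Run set: v1, v3, v4, v5, v6, v7 (6 run).
Changed values: in2, v1, v3, v4, v5, v6.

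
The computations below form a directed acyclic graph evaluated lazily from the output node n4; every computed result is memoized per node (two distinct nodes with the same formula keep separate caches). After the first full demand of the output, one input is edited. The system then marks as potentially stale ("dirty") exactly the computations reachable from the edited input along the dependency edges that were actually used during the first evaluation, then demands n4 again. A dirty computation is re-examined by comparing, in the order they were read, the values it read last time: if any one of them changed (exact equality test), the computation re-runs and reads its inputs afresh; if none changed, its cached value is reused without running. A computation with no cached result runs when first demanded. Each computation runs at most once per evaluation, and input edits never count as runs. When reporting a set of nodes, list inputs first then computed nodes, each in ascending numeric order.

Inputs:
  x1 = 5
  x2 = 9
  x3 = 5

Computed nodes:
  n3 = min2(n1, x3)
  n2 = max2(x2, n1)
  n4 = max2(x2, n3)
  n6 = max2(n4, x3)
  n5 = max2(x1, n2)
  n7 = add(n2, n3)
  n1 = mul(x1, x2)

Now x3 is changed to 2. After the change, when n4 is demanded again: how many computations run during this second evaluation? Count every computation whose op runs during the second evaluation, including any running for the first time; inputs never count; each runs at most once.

2 computations run: n3, n4.

First demand of the output computes:
  n1 = mul(5, 9) = 45
  n3 = min2(45, 5) = 5
  n4 = max2(9, 5) = 9

After the edit, cleaning proceeds:
  n3: a read changed (x3 5->2) — executes, giving 2.
  n4: a read changed (n3 5->2) — executes, giving 9 — identical to its old value.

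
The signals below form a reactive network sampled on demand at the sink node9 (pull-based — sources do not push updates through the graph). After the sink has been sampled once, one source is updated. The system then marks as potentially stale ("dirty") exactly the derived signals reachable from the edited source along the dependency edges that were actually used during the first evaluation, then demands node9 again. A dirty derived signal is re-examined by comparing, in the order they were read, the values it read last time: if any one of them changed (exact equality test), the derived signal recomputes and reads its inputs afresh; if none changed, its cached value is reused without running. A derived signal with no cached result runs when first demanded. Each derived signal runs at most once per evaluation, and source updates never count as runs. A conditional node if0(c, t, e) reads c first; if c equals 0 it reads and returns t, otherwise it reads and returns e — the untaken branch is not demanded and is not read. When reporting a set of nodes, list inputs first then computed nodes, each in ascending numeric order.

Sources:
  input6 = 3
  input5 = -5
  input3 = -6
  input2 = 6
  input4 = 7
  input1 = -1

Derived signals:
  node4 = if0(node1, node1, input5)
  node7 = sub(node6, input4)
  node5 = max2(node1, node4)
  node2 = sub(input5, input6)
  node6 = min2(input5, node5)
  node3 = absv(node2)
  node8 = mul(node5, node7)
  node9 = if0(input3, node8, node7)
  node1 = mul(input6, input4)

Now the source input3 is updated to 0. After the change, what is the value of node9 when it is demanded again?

Initial pass — values computed on the first demand:
  node1 = mul(3, 7) = 21
  node4 = if0(node1=21 -> else branch input5) = -5
  node5 = max2(21, -5) = 21
  node6 = min2(-5, 21) = -5
  node7 = sub(-5, 7) = -12
  node9 = if0(input3=-6 -> else branch node7) = -12

Second demand — change propagation:
  node8: newly demanded (no cache) — executes and yields -252.
  node9: re-runs because input3 -6->0; new result -252.

The important point: the flipped condition pulls in fresh nodes; node8 runs for the first time.

node9 now evaluates to -252.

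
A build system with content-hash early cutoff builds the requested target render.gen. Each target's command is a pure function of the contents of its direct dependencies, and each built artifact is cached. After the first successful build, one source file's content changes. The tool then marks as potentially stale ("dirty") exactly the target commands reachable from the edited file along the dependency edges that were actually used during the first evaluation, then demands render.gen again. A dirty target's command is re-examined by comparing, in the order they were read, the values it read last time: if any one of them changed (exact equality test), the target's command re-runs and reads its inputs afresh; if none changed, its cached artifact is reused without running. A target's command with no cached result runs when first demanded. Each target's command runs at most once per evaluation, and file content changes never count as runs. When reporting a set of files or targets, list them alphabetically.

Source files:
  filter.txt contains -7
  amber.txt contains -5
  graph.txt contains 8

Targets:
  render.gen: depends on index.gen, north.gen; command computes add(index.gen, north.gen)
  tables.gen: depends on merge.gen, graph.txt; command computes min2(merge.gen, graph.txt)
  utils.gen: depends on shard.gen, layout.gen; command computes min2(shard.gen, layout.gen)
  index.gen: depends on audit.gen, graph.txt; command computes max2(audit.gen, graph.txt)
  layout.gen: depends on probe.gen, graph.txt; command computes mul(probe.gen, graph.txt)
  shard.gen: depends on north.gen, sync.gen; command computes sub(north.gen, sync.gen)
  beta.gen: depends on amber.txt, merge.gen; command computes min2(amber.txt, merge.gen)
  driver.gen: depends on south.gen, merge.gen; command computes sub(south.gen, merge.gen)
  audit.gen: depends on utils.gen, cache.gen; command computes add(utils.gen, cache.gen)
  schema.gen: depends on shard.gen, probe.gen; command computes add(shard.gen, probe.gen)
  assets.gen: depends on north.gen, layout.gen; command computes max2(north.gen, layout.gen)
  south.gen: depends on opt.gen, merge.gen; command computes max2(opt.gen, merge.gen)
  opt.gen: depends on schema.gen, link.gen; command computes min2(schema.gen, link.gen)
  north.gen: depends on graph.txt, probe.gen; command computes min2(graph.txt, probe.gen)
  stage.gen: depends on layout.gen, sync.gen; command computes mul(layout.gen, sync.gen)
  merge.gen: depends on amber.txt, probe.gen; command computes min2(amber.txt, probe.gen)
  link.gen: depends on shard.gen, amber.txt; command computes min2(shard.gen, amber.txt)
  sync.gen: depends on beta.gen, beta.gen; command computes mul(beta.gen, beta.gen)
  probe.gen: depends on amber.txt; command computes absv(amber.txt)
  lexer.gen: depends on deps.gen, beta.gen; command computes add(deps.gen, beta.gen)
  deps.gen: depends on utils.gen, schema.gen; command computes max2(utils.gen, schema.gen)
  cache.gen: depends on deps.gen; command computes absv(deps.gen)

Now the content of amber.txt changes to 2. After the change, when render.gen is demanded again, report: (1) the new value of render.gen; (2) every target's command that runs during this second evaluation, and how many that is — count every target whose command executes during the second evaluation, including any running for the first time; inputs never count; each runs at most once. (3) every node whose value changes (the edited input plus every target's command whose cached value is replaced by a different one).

First evaluation (everything demanded from the output):
  probe.gen = absv(-5) = 5
  layout.gen = mul(5, 8) = 40
  merge.gen = min2(-5, 5) = -5
  beta.gen = min2(-5, -5) = -5
  north.gen = min2(8, 5) = 5
  sync.gen = mul(-5, -5) = 25
  shard.gen = sub(5, 25) = -20
  schema.gen = add(-20, 5) = -15
  utils.gen = min2(-20, 40) = -20
  deps.gen = max2(-20, -15) = -15
  cache.gen = absv(-15) = 15
  audit.gen = add(-20, 15) = -5
  index.gen = max2(-5, 8) = 8
  render.gen = add(8, 5) = 13

Propagation after the edit:
  probe.gen: runs — amber.txt -5->2; result 2.
  layout.gen: runs — probe.gen 5->2; result 16.
  merge.gen: runs — amber.txt -5->2; probe.gen 5->2; result 2.
  beta.gen: runs — amber.txt -5->2; merge.gen -5->2; result 2.
  north.gen: runs — probe.gen 5->2; result 2.
  sync.gen: runs — beta.gen -5->2; beta.gen -5->2; result 4.
  shard.gen: runs — north.gen 5->2; sync.gen 25->4; result -2.
  schema.gen: runs — shard.gen -20->-2; probe.gen 5->2; result 0.
  utils.gen: runs — shard.gen -20->-2; layout.gen 40->16; result -2.
  deps.gen: runs — utils.gen -20->-2; schema.gen -15->0; result 0.
  cache.gen: runs — deps.gen -15->0; result 0.
  audit.gen: runs — utils.gen -20->-2; cache.gen 15->0; result -2.
  index.gen: runs — audit.gen -5->-2; result 8 (same value as before).
  render.gen: runs — north.gen 5->2; result 10.

New value of render.gen: 10.
Target commands that run: audit.gen, beta.gen, cache.gen, deps.gen, index.gen, layout.gen, merge.gen, north.gen, probe.gen, render.gen, schema.gen, shard.gen, sync.gen, utils.gen — 14 in total.
Values that change: amber.txt, audit.gen, beta.gen, cache.gen, deps.gen, layout.gen, merge.gen, north.gen, probe.gen, render.gen, schema.gen, shard.gen, sync.gen, utils.gen.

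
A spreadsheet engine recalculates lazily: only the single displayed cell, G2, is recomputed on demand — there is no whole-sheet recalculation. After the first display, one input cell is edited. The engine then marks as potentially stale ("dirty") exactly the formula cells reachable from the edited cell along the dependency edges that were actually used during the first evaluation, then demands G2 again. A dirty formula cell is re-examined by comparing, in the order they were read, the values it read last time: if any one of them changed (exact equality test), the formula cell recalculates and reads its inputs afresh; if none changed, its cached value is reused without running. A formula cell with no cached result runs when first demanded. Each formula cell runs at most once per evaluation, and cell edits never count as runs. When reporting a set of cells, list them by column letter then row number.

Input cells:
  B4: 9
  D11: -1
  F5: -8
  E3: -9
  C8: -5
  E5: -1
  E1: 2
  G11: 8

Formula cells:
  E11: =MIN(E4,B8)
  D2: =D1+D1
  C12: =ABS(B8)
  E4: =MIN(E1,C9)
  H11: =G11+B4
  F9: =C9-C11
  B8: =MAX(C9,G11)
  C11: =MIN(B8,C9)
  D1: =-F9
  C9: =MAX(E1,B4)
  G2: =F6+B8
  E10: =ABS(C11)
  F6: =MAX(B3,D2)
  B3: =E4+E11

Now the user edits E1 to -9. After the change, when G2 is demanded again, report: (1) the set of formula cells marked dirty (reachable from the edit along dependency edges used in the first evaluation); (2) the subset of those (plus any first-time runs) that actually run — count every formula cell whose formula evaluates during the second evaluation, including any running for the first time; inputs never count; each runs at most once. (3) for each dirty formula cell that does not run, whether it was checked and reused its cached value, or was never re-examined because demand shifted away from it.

First evaluation (everything demanded from the output):
  C9 = MAX(2, 9) = 9
  B8 = MAX(9, 8) = 9
  C11 = MIN(9, 9) = 9
  E4 = MIN(2, 9) = 2
  E11 = MIN(2, 9) = 2
  B3 = 2 + 2 = 4
  F9 = 9 - 9 = 0
  D1 = -(0) = 0
  D2 = 0 + 0 = 0
  F6 = MAX(4, 0) = 4
  G2 = 4 + 9 = 13

Propagation after the edit:
  C9: runs — E1 2->-9; result 9 (same value as before).
  B8: checked — values it read are unchanged (C9 unchanged, G11 unchanged); reused cached 9 without running.
  C11: checked — values it read are unchanged (B8 unchanged, C9 unchanged); reused cached 9 without running.
  E4: runs — E1 2->-9; result -9.
  E11: runs — E4 2->-9; result -9.
  B3: runs — E4 2->-9; E11 2->-9; result -18.
  F9: checked — values it read are unchanged (C9 unchanged, C11 unchanged); reused cached 0 without running.
  D1: checked — values it read are unchanged (F9 unchanged); reused cached 0 without running.
  D2: checked — values it read are unchanged (D1 unchanged, D1 unchanged); reused cached 0 without running.
  F6: runs — B3 4->-18; result 0.
  G2: runs — F6 4->0; result 9.

Key observation: the cutoff stops propagation at B8 — its inputs' values are unchanged, so it reuses its cache.

Marked dirty: B3, B8, C9, C11, D1, D2, E4, E11, F6, F9, G2.
Formula cells that run: B3, C9, E4, E11, F6, G2 — 6 in total.
Checked but reused from cache: B8, C11, D1, D2, F9.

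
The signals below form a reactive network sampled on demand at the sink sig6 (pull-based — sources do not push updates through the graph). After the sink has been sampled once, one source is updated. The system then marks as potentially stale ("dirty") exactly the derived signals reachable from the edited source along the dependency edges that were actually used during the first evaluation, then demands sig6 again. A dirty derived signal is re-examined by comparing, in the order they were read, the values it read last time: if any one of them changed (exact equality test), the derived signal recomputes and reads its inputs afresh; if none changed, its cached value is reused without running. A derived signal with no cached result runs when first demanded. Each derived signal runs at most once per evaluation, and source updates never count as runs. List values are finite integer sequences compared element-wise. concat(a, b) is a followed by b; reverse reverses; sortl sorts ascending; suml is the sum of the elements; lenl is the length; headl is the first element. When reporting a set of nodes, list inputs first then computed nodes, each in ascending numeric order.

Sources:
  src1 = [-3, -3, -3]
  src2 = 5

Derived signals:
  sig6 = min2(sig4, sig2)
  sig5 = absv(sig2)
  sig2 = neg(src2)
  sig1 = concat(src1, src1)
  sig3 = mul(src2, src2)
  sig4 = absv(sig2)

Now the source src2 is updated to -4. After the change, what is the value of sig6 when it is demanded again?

sig6 now evaluates to 4.

Initial pass — values computed on the first demand:
  sig2 = neg(5) = -5
  sig4 = absv(-5) = 5
  sig6 = min2(5, -5) = -5

Second demand — change propagation:
  sig2: re-runs because src2 5->-4; new result 4.
  sig4: re-runs because sig2 -5->4; new result 4.
  sig6: re-runs because sig4 5->4; sig2 -5->4; new result 4.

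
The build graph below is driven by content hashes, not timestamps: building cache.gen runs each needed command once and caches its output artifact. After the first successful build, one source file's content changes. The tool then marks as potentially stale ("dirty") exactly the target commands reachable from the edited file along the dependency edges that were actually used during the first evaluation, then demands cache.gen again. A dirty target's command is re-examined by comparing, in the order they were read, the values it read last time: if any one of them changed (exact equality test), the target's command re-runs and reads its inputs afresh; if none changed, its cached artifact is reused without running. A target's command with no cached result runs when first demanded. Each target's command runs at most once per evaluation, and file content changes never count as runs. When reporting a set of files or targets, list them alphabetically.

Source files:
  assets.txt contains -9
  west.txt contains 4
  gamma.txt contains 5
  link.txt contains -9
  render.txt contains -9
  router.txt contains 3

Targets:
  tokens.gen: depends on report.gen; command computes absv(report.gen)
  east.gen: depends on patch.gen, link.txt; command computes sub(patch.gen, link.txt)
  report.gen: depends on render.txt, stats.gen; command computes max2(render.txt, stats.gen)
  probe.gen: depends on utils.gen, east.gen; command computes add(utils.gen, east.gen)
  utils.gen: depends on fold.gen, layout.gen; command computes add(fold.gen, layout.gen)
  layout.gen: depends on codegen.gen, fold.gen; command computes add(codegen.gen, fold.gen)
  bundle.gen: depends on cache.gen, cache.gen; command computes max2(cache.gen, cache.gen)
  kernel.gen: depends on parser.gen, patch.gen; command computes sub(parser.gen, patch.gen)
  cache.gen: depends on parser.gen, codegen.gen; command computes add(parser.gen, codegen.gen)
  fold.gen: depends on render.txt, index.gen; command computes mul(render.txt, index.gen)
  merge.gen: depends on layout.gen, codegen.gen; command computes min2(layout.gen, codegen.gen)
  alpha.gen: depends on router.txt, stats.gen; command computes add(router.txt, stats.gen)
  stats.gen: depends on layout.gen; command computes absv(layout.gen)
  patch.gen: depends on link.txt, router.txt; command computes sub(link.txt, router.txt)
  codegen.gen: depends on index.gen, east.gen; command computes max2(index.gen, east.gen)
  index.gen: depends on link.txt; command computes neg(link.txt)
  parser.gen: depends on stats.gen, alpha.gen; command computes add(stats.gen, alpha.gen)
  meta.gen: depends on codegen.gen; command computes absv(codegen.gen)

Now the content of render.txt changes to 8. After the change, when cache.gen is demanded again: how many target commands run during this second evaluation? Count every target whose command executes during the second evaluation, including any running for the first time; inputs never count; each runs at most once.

Run set: alpha.gen, cache.gen, fold.gen, layout.gen, parser.gen, stats.gen (6 run).

Initial pass — values computed on the first demand:
  index.gen = neg(-9) = 9
  fold.gen = mul(-9, 9) = -81
  patch.gen = sub(-9, 3) = -12
  east.gen = sub(-12, -9) = -3
  codegen.gen = max2(9, -3) = 9
  layout.gen = add(9, -81) = -72
  stats.gen = absv(-72) = 72
  alpha.gen = add(3, 72) = 75
  parser.gen = add(72, 75) = 147
  cache.gen = add(147, 9) = 156

Second demand — change propagation:
  fold.gen: re-runs because render.txt -9->8; new result 72.
  layout.gen: re-runs because fold.gen -81->72; new result 81.
  stats.gen: re-runs because layout.gen -72->81; new result 81.
  alpha.gen: re-runs because stats.gen 72->81; new result 84.
  parser.gen: re-runs because stats.gen 72->81; alpha.gen 75->84; new result 165.
  cache.gen: re-runs because parser.gen 147->165; new result 174.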